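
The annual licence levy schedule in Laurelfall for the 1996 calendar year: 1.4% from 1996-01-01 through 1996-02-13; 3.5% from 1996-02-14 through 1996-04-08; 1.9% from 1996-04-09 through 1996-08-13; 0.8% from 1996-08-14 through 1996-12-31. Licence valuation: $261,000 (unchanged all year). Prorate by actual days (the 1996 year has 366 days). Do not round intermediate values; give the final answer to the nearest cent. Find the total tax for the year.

1996-01-01 to 1996-02-13: 44 days at 1.4% → $261,000 × 1.4% × 44/366 = $439.2787
1996-02-14 to 1996-04-08: 55 days at 3.5% → $261,000 × 3.5% × 55/366 = $1,372.7459
1996-04-09 to 1996-08-13: 127 days at 1.9% → $261,000 × 1.9% × 127/366 = $1,720.7459
1996-08-14 to 1996-12-31: 140 days at 0.8% → $261,000 × 0.8% × 140/366 = $798.6885
Total = $4,331.4590

$4,331.46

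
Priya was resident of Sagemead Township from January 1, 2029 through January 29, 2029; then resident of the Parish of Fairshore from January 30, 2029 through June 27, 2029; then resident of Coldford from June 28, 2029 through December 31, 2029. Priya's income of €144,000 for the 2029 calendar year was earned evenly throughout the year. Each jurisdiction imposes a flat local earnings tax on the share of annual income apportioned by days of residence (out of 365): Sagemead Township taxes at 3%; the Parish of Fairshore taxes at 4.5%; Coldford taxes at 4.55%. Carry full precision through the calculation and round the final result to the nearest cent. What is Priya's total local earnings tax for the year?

€6,345.27

Sagemead Township, January 1 – January 29, 2029: 29 days → €144,000 × 3% × 29/365 = €343.2329
The Parish of Fairshore, January 30 – June 27, 2029: 149 days → €144,000 × 4.5% × 149/365 = €2,645.2603
Coldford, June 28 – December 31, 2029: 187 days → €144,000 × 4.55% × 187/365 = €3,356.7781
Total = €6,345.2712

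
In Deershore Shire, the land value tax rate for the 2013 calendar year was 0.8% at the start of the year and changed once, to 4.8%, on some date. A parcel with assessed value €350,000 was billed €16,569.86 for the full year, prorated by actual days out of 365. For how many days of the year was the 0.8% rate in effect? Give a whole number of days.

Let d = days at the first rate; then 365 − d days at the second rate.
€350,000 × [0.8%·d + 4.8%·(365−d)] / 365 = €16,569.86
Solving gives d = 6, so the new rate took effect on 7 Jan 2013.

6 days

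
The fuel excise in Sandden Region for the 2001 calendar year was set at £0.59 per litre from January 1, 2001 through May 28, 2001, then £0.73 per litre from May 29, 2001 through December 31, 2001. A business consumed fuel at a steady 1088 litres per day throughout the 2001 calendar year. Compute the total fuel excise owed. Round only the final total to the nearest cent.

January 1 – May 28, 2001: 148 days × 1088 litres/day = 161,024 litres at £0.59/litre → £95004.16
May 29 – December 31, 2001: 217 days × 1088 litres/day = 236,096 litres at £0.73/litre → £172350.08

£267354.24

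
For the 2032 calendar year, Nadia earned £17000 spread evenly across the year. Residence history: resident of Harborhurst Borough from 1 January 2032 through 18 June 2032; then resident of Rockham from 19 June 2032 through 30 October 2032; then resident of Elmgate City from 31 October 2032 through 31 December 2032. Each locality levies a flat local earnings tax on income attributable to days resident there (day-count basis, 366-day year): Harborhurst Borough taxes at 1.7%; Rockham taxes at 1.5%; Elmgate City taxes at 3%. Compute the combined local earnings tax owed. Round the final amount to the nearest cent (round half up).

Harborhurst Borough, 1 January – 18 June 2032: 170 days → £17000 × 1.7% × 170/366 = £134.2350
Rockham, 19 June – 30 October 2032: 134 days → £17000 × 1.5% × 134/366 = £93.3607
Elmgate City, 31 October – 31 December 2032: 62 days → £17000 × 3% × 62/366 = £86.3934
Total = £313.9891

£313.99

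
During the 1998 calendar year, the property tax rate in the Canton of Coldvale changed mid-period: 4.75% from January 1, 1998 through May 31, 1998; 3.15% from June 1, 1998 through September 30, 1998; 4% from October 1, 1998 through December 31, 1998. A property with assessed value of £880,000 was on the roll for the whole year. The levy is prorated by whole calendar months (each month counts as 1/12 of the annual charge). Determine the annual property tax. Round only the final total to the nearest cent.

January 1 – May 31, 1998: 5 months at 4.75% → £880,000 × 4.75% × 5/12 = £17,416.6667
June 1 – September 30, 1998: 4 months at 3.15% → £880,000 × 3.15% × 4/12 = £9,240.0000
October 1 – December 31, 1998: 3 months at 4% → £880,000 × 4% × 3/12 = £8,800.0000
Total = £35,456.6667

£35,456.67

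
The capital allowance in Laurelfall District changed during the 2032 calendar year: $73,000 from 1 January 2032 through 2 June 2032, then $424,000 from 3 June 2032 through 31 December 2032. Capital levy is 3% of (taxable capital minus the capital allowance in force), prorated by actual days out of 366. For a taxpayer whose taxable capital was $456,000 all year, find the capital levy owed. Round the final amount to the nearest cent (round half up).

$5,390.66

1 January – 2 June 2032: 154 days, exemption $73,000 → ($456,000 − $73,000) × 3% × 154/366 = $4,834.5902
3 June – 31 December 2032: 212 days, exemption $424,000 → ($456,000 − $424,000) × 3% × 212/366 = $556.0656
Total = $5,390.6557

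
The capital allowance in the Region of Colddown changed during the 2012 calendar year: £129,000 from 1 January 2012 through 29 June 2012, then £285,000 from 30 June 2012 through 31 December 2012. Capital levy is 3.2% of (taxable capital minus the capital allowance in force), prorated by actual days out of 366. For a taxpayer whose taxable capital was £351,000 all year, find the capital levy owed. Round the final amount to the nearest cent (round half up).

£4,580.72

1 January – 29 June 2012: 181 days, exemption £129,000 → (£351,000 − £129,000) × 3.2% × 181/366 = £3,513.1803
30 June – 31 December 2012: 185 days, exemption £285,000 → (£351,000 − £285,000) × 3.2% × 185/366 = £1,067.5410
Total = £4,580.7213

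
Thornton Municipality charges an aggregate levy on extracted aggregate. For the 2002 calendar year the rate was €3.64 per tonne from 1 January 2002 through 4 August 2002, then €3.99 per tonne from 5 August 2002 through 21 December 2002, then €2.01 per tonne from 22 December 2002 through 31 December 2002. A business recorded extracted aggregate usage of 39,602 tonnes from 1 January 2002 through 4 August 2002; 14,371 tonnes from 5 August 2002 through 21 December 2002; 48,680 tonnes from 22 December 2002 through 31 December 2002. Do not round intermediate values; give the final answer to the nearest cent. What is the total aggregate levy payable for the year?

1 January – 4 August 2002: 39,602 tonnes at €3.64/tonne → €144151.28
5 August – 21 December 2002: 14,371 tonnes at €3.99/tonne → €57340.29
22 December – 31 December 2002: 48,680 tonnes at €2.01/tonne → €97846.80

€299338.37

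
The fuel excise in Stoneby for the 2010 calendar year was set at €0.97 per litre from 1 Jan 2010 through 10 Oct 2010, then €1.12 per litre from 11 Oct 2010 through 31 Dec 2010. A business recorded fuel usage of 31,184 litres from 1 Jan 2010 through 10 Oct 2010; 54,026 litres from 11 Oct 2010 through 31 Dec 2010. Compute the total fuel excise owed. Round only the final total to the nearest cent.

1 Jan – 10 Oct 2010: 31,184 litres at €0.97/litre → €30,248.48
11 Oct – 31 Dec 2010: 54,026 litres at €1.12/litre → €60,509.12

€90,757.60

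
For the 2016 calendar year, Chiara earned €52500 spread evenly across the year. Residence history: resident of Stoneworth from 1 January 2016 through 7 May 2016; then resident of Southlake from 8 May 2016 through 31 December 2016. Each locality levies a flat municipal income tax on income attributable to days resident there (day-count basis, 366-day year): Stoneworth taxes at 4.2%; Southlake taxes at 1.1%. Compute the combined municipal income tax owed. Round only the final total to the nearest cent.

€1146.68

Stoneworth, 1 January – 7 May 2016: 128 days → €52500 × 4.2% × 128/366 = €771.1475
Southlake, 8 May – 31 December 2016: 238 days → €52500 × 1.1% × 238/366 = €375.5328
Total = €1146.6803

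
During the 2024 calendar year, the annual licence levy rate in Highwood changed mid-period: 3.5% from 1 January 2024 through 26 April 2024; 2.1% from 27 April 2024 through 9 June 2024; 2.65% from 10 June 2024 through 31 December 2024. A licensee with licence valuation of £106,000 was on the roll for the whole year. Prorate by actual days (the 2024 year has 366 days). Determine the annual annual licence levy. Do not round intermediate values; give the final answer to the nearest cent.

1 January – 26 April 2024: 117 days at 3.5% → £106,000 × 3.5% × 117/366 = £1,185.9836
27 April – 9 June 2024: 44 days at 2.1% → £106,000 × 2.1% × 44/366 = £267.6066
10 June – 31 December 2024: 205 days at 2.65% → £106,000 × 2.65% × 205/366 = £1,573.3470
Total = £3,026.9372

£3,026.94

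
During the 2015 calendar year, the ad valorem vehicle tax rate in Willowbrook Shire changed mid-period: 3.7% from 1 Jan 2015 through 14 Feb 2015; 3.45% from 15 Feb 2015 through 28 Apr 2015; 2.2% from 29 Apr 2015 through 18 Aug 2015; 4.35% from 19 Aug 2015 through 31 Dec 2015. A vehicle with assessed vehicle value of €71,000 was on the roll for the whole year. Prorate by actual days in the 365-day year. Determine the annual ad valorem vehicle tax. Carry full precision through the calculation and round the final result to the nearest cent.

1 Jan – 14 Feb 2015: 45 days at 3.7% → €71,000 × 3.7% × 45/365 = €323.8767
15 Feb – 28 Apr 2015: 73 days at 3.45% → €71,000 × 3.45% × 73/365 = €489.9000
29 Apr – 18 Aug 2015: 112 days at 2.2% → €71,000 × 2.2% × 112/365 = €479.2986
19 Aug – 31 Dec 2015: 135 days at 4.35% → €71,000 × 4.35% × 135/365 = €1,142.3219
Total = €2,435.3973

€2,435.40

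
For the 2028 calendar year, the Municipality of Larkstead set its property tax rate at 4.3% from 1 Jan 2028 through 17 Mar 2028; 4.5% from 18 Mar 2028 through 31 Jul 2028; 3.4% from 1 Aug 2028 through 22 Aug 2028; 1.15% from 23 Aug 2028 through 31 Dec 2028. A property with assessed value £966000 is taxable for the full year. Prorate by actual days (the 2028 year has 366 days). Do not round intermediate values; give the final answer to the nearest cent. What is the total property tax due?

£30842.06

1 Jan – 17 Mar 2028: 77 days at 4.3% → £966000 × 4.3% × 77/366 = £8738.8689
18 Mar – 31 Jul 2028: 136 days at 4.5% → £966000 × 4.5% × 136/366 = £16152.7869
1 Aug – 22 Aug 2028: 22 days at 3.4% → £966000 × 3.4% × 22/366 = £1974.2295
23 Aug – 31 Dec 2028: 131 days at 1.15% → £966000 × 1.15% × 131/366 = £3976.1721
Total = £30842.0574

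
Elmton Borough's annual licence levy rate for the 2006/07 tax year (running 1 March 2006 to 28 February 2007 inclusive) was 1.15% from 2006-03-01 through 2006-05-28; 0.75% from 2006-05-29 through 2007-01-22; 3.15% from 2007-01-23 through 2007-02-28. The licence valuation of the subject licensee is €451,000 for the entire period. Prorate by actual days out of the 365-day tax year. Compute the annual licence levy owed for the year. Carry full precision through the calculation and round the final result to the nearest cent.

€4,919.61

2006-03-01 to 2006-05-28: 89 days at 1.15% → €451,000 × 1.15% × 89/365 = €1,264.6534
2006-05-29 to 2007-01-22: 239 days at 0.75% → €451,000 × 0.75% × 239/365 = €2,214.8425
2007-01-23 to 2007-02-28: 37 days at 3.15% → €451,000 × 3.15% × 37/365 = €1,440.1110
Total = €4,919.6068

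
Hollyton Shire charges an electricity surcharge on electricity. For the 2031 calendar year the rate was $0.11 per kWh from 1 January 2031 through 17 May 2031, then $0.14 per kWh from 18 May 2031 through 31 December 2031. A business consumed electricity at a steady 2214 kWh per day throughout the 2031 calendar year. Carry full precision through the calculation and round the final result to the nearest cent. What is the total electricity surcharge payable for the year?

1 January – 17 May 2031: 137 days × 2214 kWh/day = 303,318 kWh at $0.11/kWh → $33364.98
18 May – 31 December 2031: 228 days × 2214 kWh/day = 504,792 kWh at $0.14/kWh → $70670.88

$104035.86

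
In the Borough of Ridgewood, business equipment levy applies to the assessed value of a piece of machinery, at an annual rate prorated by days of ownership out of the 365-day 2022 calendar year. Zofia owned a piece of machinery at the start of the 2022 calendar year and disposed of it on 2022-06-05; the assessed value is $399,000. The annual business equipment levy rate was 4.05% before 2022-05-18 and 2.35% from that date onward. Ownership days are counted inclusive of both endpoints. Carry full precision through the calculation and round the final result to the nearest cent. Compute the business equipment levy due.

$6,553.44

2022-01-01 to 2022-05-17: 137 days at 4.05% → $399,000 × 4.05% × 137/365 = $6,065.3466
2022-05-18 to 2022-06-05: 19 days at 2.35% → $399,000 × 2.35% × 19/365 = $488.0918
Total = $6,553.4384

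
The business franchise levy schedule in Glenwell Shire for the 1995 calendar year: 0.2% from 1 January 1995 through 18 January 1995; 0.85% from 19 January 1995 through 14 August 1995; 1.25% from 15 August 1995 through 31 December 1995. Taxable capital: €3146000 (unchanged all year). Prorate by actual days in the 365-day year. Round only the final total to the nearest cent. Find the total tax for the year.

€30524.82

1 January – 18 January 1995: 18 days at 0.2% → €3146000 × 0.2% × 18/365 = €310.2904
19 January – 14 August 1995: 208 days at 0.85% → €3146000 × 0.85% × 208/365 = €15238.7068
15 August – 31 December 1995: 139 days at 1.25% → €3146000 × 1.25% × 139/365 = €14975.8219
Total = €30524.8192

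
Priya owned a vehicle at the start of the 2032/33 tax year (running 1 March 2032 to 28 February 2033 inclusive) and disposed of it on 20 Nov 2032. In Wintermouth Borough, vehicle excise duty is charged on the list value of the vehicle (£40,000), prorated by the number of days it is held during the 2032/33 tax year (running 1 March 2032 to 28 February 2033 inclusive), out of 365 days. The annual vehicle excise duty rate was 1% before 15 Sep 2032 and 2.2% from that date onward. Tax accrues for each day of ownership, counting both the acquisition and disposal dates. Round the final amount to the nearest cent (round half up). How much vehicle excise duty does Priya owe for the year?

£378.52

1 Mar – 14 Sep 2032: 198 days at 1% → £40,000 × 1% × 198/365 = £216.9863
15 Sep – 20 Nov 2032: 67 days at 2.2% → £40,000 × 2.2% × 67/365 = £161.5342
Total = £378.5205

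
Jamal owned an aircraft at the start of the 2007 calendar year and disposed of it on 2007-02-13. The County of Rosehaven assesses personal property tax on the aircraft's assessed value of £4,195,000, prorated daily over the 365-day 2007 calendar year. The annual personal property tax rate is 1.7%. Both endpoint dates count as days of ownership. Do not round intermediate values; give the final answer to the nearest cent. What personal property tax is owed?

Days held (2007-01-01 to 2007-02-13): 44 out of 365
Tax = £4,195,000 × 1.7% × 44/365 = £8,596.8767

£8,596.88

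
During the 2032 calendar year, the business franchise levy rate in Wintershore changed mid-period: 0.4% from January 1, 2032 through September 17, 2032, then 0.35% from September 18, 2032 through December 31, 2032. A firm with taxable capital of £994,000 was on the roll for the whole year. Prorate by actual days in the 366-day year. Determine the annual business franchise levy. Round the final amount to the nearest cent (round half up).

January 1 – September 17, 2032: 261 days at 0.4% → £994,000 × 0.4% × 261/366 = £2,835.3443
September 18 – December 31, 2032: 105 days at 0.35% → £994,000 × 0.35% × 105/366 = £998.0738
Total = £3,833.4180

£3,833.42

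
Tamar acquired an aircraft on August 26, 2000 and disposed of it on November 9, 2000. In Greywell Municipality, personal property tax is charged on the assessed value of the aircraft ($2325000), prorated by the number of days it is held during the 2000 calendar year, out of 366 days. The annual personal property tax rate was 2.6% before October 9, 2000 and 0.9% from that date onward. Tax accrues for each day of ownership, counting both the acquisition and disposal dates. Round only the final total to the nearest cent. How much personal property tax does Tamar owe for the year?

August 26 – October 8, 2000: 44 days at 2.6% → $2325000 × 2.6% × 44/366 = $7267.2131
October 9 – November 9, 2000: 32 days at 0.9% → $2325000 × 0.9% × 32/366 = $1829.5082
Total = $9096.7213

$9096.72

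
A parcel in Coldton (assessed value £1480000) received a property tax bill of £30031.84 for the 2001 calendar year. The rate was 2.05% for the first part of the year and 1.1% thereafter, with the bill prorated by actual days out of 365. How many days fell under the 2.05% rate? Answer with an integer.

357 days

Let d = days at the first rate; then 365 − d days at the second rate.
£1480000 × [2.05%·d + 1.1%·(365−d)] / 365 = £30031.84
Solving gives d = 357, so the new rate took effect on 24 Dec 2001.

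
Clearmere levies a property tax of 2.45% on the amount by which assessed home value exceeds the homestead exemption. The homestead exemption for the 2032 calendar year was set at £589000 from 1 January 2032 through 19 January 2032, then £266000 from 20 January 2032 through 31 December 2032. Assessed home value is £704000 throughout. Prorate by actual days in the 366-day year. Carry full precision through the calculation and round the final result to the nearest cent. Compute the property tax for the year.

£10320.19

1 January – 19 January 2032: 19 days, exemption £589000 → (£704000 − £589000) × 2.45% × 19/366 = £146.2637
20 January – 31 December 2032: 347 days, exemption £266000 → (£704000 − £266000) × 2.45% × 347/366 = £10173.9262
Total = £10320.1899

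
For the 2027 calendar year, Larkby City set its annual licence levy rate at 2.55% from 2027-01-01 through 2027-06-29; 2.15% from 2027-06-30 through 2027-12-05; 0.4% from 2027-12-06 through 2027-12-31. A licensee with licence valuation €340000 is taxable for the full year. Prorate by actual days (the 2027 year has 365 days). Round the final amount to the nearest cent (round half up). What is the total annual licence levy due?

2027-01-01 to 2027-06-29: 180 days at 2.55% → €340000 × 2.55% × 180/365 = €4275.6164
2027-06-30 to 2027-12-05: 159 days at 2.15% → €340000 × 2.15% × 159/365 = €3184.3562
2027-12-06 to 2027-12-31: 26 days at 0.4% → €340000 × 0.4% × 26/365 = €96.8767
Total = €7556.8493

€7556.85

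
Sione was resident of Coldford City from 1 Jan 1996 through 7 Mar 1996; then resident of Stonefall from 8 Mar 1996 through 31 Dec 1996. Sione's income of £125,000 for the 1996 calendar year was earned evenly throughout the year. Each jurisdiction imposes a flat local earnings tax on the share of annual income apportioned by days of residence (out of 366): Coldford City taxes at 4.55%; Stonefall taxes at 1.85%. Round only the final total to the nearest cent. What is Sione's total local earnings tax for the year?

Coldford City, 1 Jan – 7 Mar 1996: 67 days → £125,000 × 4.55% × 67/366 = £1,041.1544
Stonefall, 8 Mar – 31 Dec 1996: 299 days → £125,000 × 1.85% × 299/366 = £1,889.1735
Total = £2,930.3279

£2,930.33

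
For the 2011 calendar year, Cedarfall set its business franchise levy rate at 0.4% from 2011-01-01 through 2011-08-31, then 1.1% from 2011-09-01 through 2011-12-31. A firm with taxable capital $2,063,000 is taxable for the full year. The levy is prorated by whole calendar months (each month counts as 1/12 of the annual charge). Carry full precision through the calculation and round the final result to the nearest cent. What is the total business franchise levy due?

$13,065.67

2011-01-01 to 2011-08-31: 8 months at 0.4% → $2,063,000 × 0.4% × 8/12 = $5,501.3333
2011-09-01 to 2011-12-31: 4 months at 1.1% → $2,063,000 × 1.1% × 4/12 = $7,564.3333
Total = $13,065.6667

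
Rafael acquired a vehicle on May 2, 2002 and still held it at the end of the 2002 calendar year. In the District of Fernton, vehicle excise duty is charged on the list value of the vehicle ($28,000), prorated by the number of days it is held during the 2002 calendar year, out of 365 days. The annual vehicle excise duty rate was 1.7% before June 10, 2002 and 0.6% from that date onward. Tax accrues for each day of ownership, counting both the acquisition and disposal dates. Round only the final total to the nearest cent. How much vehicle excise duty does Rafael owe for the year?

$145.22

May 2 – June 9, 2002: 39 days at 1.7% → $28,000 × 1.7% × 39/365 = $50.8603
June 10 – December 31, 2002: 205 days at 0.6% → $28,000 × 0.6% × 205/365 = $94.3562
Total = $145.2164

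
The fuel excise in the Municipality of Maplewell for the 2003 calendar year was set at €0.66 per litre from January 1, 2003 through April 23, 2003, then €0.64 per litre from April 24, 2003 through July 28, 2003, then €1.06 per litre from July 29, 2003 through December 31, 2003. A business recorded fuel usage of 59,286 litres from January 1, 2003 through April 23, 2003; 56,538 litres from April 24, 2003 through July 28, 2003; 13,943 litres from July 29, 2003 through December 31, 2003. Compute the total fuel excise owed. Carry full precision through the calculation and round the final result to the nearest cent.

January 1 – April 23, 2003: 59,286 litres at €0.66/litre → €39,128.76
April 24 – July 28, 2003: 56,538 litres at €0.64/litre → €36,184.32
July 29 – December 31, 2003: 13,943 litres at €1.06/litre → €14,779.58

€90,092.66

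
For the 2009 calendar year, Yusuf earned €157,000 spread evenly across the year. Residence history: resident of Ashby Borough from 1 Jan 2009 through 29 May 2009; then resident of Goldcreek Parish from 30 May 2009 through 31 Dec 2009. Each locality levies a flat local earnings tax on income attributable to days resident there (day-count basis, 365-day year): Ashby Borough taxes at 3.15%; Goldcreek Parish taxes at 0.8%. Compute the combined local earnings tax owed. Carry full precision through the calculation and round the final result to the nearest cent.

Ashby Borough, 1 Jan – 29 May 2009: 149 days → €157,000 × 3.15% × 149/365 = €2,018.8479
Goldcreek Parish, 30 May – 31 Dec 2009: 216 days → €157,000 × 0.8% × 216/365 = €743.2767
Total = €2,762.1247

€2,762.12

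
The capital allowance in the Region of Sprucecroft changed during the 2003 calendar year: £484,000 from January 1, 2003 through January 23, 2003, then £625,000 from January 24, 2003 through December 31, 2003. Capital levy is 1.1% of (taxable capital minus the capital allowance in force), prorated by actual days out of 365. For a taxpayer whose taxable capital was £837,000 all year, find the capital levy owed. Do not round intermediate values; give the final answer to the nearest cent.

January 1 – January 23, 2003: 23 days, exemption £484,000 → (£837,000 − £484,000) × 1.1% × 23/365 = £244.6822
January 24 – December 31, 2003: 342 days, exemption £625,000 → (£837,000 − £625,000) × 1.1% × 342/365 = £2,185.0521
Total = £2,429.7342

£2,429.73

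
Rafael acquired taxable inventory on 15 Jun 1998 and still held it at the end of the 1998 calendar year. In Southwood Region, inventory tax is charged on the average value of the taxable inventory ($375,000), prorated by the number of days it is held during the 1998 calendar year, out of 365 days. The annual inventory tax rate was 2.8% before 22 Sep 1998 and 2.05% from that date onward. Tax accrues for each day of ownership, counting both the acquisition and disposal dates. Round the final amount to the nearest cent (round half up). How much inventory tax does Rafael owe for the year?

15 Jun – 21 Sep 1998: 99 days at 2.8% → $375,000 × 2.8% × 99/365 = $2,847.9452
22 Sep – 31 Dec 1998: 101 days at 2.05% → $375,000 × 2.05% × 101/365 = $2,127.2260
Total = $4,975.1712

$4,975.17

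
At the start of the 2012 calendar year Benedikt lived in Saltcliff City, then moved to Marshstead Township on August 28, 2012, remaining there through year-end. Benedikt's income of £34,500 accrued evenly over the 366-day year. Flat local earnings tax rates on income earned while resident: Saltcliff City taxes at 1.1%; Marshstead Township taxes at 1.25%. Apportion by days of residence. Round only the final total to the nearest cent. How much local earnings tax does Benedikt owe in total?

Saltcliff City, January 1 – August 27, 2012: 240 days → £34,500 × 1.1% × 240/366 = £248.8525
Marshstead Township, August 28 – December 31, 2012: 126 days → £34,500 × 1.25% × 126/366 = £148.4631
Total = £397.3156

£397.32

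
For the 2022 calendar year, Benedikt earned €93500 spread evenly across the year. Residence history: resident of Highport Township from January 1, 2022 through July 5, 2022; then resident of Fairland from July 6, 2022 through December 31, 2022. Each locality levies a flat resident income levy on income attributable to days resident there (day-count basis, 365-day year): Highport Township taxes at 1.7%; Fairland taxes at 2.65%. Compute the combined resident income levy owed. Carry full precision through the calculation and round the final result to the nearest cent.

Highport Township, January 1 – July 5, 2022: 186 days → €93500 × 1.7% × 186/365 = €809.9918
Fairland, July 6 – December 31, 2022: 179 days → €93500 × 2.65% × 179/365 = €1215.1158
Total = €2025.1075

€2025.11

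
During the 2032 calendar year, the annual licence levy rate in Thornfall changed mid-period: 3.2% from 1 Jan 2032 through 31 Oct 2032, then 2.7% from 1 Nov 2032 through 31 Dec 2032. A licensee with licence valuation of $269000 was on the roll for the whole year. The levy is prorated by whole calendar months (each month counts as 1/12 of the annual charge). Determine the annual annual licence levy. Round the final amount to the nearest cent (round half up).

$8383.83

1 Jan – 31 Oct 2032: 10 months at 3.2% → $269000 × 3.2% × 10/12 = $7173.3333
1 Nov – 31 Dec 2032: 2 months at 2.7% → $269000 × 2.7% × 2/12 = $1210.5000
Total = $8383.8333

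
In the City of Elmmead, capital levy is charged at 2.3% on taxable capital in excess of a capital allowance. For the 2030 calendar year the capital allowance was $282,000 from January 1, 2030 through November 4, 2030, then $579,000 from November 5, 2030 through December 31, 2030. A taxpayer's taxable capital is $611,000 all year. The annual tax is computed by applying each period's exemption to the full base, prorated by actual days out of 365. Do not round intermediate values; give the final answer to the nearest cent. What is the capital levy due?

$6,500.24

January 1 – November 4, 2030: 308 days, exemption $282,000 → ($611,000 − $282,000) × 2.3% × 308/365 = $6,385.3041
November 5 – December 31, 2030: 57 days, exemption $579,000 → ($611,000 − $579,000) × 2.3% × 57/365 = $114.9370
Total = $6,500.2411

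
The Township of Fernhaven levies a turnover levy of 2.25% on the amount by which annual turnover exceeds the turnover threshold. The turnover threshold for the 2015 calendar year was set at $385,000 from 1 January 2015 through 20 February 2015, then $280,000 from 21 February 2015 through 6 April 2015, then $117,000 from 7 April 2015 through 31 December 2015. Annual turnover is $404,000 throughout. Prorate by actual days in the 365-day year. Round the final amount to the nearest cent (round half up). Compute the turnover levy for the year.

$5,162.79

1 January – 20 February 2015: 51 days, exemption $385,000 → ($404,000 − $385,000) × 2.25% × 51/365 = $59.7329
21 February – 6 April 2015: 45 days, exemption $280,000 → ($404,000 − $280,000) × 2.25% × 45/365 = $343.9726
7 April – 31 December 2015: 269 days, exemption $117,000 → ($404,000 − $117,000) × 2.25% × 269/365 = $4,759.0890
Total = $5,162.7945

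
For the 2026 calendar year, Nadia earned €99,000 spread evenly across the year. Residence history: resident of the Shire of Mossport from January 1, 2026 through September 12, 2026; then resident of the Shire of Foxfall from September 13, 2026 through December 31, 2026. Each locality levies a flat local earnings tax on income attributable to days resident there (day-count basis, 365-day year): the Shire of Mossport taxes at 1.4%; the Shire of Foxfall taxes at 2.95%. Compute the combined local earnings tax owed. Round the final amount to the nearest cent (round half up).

The Shire of Mossport, January 1 – September 12, 2026: 255 days → €99,000 × 1.4% × 255/365 = €968.3014
The Shire of Foxfall, September 13 – December 31, 2026: 110 days → €99,000 × 2.95% × 110/365 = €880.1507
Total = €1,848.4521

€1,848.45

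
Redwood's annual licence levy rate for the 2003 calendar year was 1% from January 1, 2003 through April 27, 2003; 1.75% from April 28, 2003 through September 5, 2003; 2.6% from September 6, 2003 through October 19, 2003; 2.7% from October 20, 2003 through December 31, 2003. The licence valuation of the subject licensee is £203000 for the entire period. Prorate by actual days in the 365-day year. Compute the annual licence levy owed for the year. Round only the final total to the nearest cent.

January 1 – April 27, 2003: 117 days at 1% → £203000 × 1% × 117/365 = £650.7123
April 28 – September 5, 2003: 131 days at 1.75% → £203000 × 1.75% × 131/365 = £1275.0068
September 6 – October 19, 2003: 44 days at 2.6% → £203000 × 2.6% × 44/365 = £636.2521
October 20 – December 31, 2003: 73 days at 2.7% → £203000 × 2.7% × 73/365 = £1096.2000
Total = £3658.1712

£3658.17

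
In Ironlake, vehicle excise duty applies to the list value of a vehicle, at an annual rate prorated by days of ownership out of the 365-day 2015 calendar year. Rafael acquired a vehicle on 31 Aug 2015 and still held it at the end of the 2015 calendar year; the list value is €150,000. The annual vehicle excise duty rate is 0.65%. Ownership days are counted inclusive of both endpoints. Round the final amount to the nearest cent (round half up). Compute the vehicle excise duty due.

Days held (31 Aug – 31 Dec 2015): 123 out of 365
Tax = €150,000 × 0.65% × 123/365 = €328.5616

€328.56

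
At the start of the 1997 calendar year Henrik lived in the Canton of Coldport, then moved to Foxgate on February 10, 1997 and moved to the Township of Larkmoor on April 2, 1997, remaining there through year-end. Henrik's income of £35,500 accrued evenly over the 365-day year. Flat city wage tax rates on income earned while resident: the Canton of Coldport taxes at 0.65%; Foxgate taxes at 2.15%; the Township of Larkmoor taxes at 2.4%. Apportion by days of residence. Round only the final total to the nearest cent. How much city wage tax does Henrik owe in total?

£771.52

The Canton of Coldport, January 1 – February 9, 1997: 40 days → £35,500 × 0.65% × 40/365 = £25.2877
Foxgate, February 10 – April 1, 1997: 51 days → £35,500 × 2.15% × 51/365 = £106.6459
The Township of Larkmoor, April 2 – December 31, 1997: 274 days → £35,500 × 2.4% × 274/365 = £639.5836
Total = £771.5171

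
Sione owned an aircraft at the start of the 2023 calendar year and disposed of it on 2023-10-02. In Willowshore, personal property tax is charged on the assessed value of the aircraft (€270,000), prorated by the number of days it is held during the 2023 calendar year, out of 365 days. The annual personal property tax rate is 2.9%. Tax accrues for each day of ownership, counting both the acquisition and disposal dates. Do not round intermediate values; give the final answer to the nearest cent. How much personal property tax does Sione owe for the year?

Days held (2023-01-01 to 2023-10-02): 275 out of 365
Tax = €270,000 × 2.9% × 275/365 = €5,899.3151

€5,899.32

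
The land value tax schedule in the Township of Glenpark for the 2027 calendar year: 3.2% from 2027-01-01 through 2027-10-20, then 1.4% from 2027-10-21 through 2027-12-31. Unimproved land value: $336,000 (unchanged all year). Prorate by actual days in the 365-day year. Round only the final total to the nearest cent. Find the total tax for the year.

$9,558.97

2027-01-01 to 2027-10-20: 293 days at 3.2% → $336,000 × 3.2% × 293/365 = $8,631.0575
2027-10-21 to 2027-12-31: 72 days at 1.4% → $336,000 × 1.4% × 72/365 = $927.9123
Total = $9,558.9699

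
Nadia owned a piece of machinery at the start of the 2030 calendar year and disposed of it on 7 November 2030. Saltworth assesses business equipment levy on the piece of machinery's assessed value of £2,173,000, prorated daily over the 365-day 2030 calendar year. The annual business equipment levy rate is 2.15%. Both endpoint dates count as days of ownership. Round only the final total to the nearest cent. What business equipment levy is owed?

Days held (1 January – 7 November 2030): 311 out of 365
Tax = £2,173,000 × 2.15% × 311/365 = £39,807.5740

£39,807.57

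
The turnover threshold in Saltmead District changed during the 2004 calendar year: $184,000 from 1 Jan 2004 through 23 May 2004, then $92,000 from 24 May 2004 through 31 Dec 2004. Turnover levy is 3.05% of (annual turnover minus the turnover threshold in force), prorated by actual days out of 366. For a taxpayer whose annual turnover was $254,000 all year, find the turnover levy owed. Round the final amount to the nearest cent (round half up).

1 Jan – 23 May 2004: 144 days, exemption $184,000 → ($254,000 − $184,000) × 3.05% × 144/366 = $840.0000
24 May – 31 Dec 2004: 222 days, exemption $92,000 → ($254,000 − $92,000) × 3.05% × 222/366 = $2,997.0000
Total = $3,837.0000

$3,837.00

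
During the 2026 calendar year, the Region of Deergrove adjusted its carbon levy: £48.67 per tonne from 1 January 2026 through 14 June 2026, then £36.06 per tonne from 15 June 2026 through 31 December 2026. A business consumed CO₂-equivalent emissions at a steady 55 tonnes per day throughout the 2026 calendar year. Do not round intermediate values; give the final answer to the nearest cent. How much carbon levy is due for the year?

1 January – 14 June 2026: 165 days × 55 tonnes/day = 9,075 tonnes at £48.67/tonne → £441,680.25
15 June – 31 December 2026: 200 days × 55 tonnes/day = 11,000 tonnes at £36.06/tonne → £396,660.00

£838,340.25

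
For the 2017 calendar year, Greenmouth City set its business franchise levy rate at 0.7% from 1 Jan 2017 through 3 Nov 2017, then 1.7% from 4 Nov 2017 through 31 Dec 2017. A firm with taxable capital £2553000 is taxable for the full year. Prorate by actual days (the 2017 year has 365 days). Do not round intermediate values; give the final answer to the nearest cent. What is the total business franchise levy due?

£21927.82

1 Jan – 3 Nov 2017: 307 days at 0.7% → £2553000 × 0.7% × 307/365 = £15031.2247
4 Nov – 31 Dec 2017: 58 days at 1.7% → £2553000 × 1.7% × 58/365 = £6896.5973
Total = £21927.8219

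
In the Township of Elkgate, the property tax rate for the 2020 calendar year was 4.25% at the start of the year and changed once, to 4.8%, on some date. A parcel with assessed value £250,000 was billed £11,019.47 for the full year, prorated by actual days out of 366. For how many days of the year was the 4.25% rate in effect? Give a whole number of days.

261 days

Let d = days at the first rate; then 366 − d days at the second rate.
£250,000 × [4.25%·d + 4.8%·(366−d)] / 366 = £11,019.47
Solving gives d = 261, so the new rate took effect on 18 Sep 2020.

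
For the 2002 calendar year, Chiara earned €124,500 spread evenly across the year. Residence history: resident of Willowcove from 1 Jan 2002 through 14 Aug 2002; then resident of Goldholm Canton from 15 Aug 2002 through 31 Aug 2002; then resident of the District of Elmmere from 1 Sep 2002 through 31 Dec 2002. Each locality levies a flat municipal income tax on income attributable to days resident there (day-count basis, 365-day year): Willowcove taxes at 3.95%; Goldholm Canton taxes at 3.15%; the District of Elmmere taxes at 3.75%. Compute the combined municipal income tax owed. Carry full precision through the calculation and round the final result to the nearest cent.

€4,788.13

Willowcove, 1 Jan – 14 Aug 2002: 226 days → €124,500 × 3.95% × 226/365 = €3,044.9630
Goldholm Canton, 15 Aug – 31 Aug 2002: 17 days → €124,500 × 3.15% × 17/365 = €182.6568
The District of Elmmere, 1 Sep – 31 Dec 2002: 122 days → €124,500 × 3.75% × 122/365 = €1,560.5137
Total = €4,788.1336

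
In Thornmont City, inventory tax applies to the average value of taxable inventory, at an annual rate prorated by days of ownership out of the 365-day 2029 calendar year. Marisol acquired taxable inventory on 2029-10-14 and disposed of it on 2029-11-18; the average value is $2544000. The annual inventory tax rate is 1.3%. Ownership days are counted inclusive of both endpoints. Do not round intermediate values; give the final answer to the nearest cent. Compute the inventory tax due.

$3261.90

Days held (2029-10-14 to 2029-11-18): 36 out of 365
Tax = $2544000 × 1.3% × 36/365 = $3261.8959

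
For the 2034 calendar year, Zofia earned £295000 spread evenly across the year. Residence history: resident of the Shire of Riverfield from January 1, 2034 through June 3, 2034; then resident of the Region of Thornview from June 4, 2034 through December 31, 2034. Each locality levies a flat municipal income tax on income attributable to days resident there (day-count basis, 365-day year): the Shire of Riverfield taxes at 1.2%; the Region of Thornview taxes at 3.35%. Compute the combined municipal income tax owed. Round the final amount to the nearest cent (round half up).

The Shire of Riverfield, January 1 – June 3, 2034: 154 days → £295000 × 1.2% × 154/365 = £1493.5890
The Region of Thornview, June 4 – December 31, 2034: 211 days → £295000 × 3.35% × 211/365 = £5712.8973
Total = £7206.4863

£7206.49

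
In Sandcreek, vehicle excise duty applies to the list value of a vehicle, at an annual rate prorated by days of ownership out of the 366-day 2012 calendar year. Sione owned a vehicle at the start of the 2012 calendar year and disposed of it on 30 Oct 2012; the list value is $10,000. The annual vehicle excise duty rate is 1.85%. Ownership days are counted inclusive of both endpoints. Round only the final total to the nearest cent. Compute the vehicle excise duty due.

$153.66

Days held (1 Jan – 30 Oct 2012): 304 out of 366
Tax = $10,000 × 1.85% × 304/366 = $153.6612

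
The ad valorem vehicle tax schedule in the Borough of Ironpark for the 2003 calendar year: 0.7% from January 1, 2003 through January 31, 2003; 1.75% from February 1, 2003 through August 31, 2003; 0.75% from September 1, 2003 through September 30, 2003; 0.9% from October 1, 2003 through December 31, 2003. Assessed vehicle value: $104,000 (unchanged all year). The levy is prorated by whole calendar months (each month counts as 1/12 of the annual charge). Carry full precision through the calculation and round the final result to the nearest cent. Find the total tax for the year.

January 1 – January 31, 2003: 1 month at 0.7% → $104,000 × 0.7% × 1/12 = $60.6667
February 1 – August 31, 2003: 7 months at 1.75% → $104,000 × 1.75% × 7/12 = $1,061.6667
September 1 – September 30, 2003: 1 month at 0.75% → $104,000 × 0.75% × 1/12 = $65.0000
October 1 – December 31, 2003: 3 months at 0.9% → $104,000 × 0.9% × 3/12 = $234.0000
Total = $1,421.3333

$1,421.33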